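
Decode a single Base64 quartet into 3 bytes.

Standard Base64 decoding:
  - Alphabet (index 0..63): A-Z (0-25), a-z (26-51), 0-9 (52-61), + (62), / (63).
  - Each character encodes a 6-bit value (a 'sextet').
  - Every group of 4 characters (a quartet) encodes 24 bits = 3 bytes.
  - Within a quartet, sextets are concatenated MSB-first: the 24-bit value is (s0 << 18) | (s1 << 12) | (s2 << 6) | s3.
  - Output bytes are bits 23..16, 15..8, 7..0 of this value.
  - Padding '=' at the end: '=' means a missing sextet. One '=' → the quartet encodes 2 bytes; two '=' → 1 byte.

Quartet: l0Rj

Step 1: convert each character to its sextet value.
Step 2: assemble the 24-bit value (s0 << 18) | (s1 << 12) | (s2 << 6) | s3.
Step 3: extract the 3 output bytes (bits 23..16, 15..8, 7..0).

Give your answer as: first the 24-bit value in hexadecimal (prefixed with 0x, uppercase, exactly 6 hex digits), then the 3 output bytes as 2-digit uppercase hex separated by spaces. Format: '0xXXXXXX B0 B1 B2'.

Sextets: l=37, 0=52, R=17, j=35
24-bit: (37<<18) | (52<<12) | (17<<6) | 35
      = 0x940000 | 0x034000 | 0x000440 | 0x000023
      = 0x974463
Bytes: (v>>16)&0xFF=97, (v>>8)&0xFF=44, v&0xFF=63

Answer: 0x974463 97 44 63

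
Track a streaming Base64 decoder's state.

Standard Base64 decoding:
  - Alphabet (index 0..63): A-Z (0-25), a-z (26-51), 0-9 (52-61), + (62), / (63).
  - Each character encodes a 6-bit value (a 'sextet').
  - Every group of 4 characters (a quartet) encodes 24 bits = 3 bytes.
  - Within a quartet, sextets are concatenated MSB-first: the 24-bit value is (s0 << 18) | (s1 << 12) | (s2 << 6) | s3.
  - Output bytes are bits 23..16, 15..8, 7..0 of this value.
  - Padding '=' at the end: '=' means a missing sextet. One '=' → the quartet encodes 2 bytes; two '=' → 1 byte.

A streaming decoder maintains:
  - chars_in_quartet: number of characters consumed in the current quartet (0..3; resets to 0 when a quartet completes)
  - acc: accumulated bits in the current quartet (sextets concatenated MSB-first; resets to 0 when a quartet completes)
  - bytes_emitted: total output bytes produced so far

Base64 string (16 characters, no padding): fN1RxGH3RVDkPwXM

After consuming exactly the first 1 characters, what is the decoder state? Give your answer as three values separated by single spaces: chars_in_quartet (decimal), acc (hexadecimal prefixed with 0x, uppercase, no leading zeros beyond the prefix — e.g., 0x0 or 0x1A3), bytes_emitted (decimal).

After char 0 ('f'=31): chars_in_quartet=1 acc=0x1F bytes_emitted=0

Answer: 1 0x1F 0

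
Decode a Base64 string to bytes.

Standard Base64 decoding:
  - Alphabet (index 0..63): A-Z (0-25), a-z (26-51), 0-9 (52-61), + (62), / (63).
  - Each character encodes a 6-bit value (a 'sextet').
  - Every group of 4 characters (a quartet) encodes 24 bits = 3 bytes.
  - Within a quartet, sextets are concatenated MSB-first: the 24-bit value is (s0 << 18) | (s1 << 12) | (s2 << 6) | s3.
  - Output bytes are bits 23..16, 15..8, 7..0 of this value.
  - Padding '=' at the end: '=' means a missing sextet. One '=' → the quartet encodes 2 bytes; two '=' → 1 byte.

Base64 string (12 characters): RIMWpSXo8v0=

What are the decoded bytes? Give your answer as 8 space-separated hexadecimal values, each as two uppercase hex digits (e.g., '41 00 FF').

After char 0 ('R'=17): chars_in_quartet=1 acc=0x11 bytes_emitted=0
After char 1 ('I'=8): chars_in_quartet=2 acc=0x448 bytes_emitted=0
After char 2 ('M'=12): chars_in_quartet=3 acc=0x1120C bytes_emitted=0
After char 3 ('W'=22): chars_in_quartet=4 acc=0x448316 -> emit 44 83 16, reset; bytes_emitted=3
After char 4 ('p'=41): chars_in_quartet=1 acc=0x29 bytes_emitted=3
After char 5 ('S'=18): chars_in_quartet=2 acc=0xA52 bytes_emitted=3
After char 6 ('X'=23): chars_in_quartet=3 acc=0x29497 bytes_emitted=3
After char 7 ('o'=40): chars_in_quartet=4 acc=0xA525E8 -> emit A5 25 E8, reset; bytes_emitted=6
After char 8 ('8'=60): chars_in_quartet=1 acc=0x3C bytes_emitted=6
After char 9 ('v'=47): chars_in_quartet=2 acc=0xF2F bytes_emitted=6
After char 10 ('0'=52): chars_in_quartet=3 acc=0x3CBF4 bytes_emitted=6
Padding '=': partial quartet acc=0x3CBF4 -> emit F2 FD; bytes_emitted=8

Answer: 44 83 16 A5 25 E8 F2 FD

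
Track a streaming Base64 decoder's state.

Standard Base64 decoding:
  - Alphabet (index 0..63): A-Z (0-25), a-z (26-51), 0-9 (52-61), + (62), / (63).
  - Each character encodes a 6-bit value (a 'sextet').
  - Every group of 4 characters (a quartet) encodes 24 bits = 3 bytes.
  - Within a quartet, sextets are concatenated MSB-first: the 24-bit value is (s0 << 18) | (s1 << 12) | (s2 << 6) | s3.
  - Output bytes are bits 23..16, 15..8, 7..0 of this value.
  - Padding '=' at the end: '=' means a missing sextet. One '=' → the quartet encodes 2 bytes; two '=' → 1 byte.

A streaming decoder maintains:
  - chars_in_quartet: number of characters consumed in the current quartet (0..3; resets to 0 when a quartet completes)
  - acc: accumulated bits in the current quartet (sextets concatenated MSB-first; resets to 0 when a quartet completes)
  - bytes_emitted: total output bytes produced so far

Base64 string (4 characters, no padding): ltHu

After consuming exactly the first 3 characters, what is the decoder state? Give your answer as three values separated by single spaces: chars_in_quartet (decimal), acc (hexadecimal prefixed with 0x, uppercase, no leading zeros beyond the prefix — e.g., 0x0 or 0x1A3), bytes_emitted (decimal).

After char 0 ('l'=37): chars_in_quartet=1 acc=0x25 bytes_emitted=0
After char 1 ('t'=45): chars_in_quartet=2 acc=0x96D bytes_emitted=0
After char 2 ('H'=7): chars_in_quartet=3 acc=0x25B47 bytes_emitted=0

Answer: 3 0x25B47 0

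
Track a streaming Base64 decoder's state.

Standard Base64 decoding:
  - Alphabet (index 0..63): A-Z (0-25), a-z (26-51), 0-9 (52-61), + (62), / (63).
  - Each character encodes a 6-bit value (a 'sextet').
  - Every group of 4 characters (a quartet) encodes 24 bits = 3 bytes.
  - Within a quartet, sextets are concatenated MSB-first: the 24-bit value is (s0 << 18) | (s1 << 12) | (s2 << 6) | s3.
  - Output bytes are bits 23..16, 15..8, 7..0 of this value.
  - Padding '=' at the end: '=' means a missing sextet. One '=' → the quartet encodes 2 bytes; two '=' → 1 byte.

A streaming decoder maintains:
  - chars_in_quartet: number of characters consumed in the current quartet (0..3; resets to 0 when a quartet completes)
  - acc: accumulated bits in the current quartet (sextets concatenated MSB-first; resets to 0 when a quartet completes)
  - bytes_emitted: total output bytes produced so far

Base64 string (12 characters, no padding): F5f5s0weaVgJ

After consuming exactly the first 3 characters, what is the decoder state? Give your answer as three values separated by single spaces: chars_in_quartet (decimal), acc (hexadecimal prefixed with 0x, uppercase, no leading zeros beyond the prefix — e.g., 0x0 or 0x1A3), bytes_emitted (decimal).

After char 0 ('F'=5): chars_in_quartet=1 acc=0x5 bytes_emitted=0
After char 1 ('5'=57): chars_in_quartet=2 acc=0x179 bytes_emitted=0
After char 2 ('f'=31): chars_in_quartet=3 acc=0x5E5F bytes_emitted=0

Answer: 3 0x5E5F 0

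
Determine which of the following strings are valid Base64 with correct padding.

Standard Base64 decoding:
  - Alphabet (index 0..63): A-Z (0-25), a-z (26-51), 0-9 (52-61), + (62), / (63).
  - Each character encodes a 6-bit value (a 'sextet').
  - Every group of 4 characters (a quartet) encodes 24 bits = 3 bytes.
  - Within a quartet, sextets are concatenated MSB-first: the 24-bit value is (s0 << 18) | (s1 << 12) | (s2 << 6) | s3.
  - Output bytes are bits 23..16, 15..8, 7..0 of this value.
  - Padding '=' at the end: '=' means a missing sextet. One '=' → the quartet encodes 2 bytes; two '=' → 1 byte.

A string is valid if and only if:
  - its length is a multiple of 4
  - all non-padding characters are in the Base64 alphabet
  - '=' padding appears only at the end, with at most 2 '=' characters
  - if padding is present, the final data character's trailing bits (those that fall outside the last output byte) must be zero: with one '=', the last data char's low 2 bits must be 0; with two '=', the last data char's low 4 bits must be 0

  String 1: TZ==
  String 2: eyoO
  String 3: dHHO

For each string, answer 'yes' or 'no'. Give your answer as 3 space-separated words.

Answer: no yes yes

Derivation:
String 1: 'TZ==' → invalid (bad trailing bits)
String 2: 'eyoO' → valid
String 3: 'dHHO' → valid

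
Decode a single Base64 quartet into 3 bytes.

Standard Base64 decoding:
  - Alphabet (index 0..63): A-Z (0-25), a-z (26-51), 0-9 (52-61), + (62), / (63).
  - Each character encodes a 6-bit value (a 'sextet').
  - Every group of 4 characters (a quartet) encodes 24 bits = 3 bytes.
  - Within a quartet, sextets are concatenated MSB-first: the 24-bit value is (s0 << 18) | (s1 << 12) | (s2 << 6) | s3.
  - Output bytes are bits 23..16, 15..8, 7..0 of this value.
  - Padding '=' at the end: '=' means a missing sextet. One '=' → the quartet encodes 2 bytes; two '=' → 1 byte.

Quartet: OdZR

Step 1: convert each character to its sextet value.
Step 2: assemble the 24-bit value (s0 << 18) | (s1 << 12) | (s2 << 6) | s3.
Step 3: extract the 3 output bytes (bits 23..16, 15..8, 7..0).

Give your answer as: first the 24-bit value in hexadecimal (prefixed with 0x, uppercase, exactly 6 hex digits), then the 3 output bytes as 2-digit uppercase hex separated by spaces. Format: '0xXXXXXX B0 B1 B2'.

Answer: 0x39D651 39 D6 51

Derivation:
Sextets: O=14, d=29, Z=25, R=17
24-bit: (14<<18) | (29<<12) | (25<<6) | 17
      = 0x380000 | 0x01D000 | 0x000640 | 0x000011
      = 0x39D651
Bytes: (v>>16)&0xFF=39, (v>>8)&0xFF=D6, v&0xFF=51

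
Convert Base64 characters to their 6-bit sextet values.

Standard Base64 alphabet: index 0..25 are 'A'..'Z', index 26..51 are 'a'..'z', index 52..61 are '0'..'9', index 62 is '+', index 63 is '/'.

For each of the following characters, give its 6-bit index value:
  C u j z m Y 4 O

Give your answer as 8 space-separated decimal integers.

'C': A..Z range, ord('C') − ord('A') = 2
'u': a..z range, 26 + ord('u') − ord('a') = 46
'j': a..z range, 26 + ord('j') − ord('a') = 35
'z': a..z range, 26 + ord('z') − ord('a') = 51
'm': a..z range, 26 + ord('m') − ord('a') = 38
'Y': A..Z range, ord('Y') − ord('A') = 24
'4': 0..9 range, 52 + ord('4') − ord('0') = 56
'O': A..Z range, ord('O') − ord('A') = 14

Answer: 2 46 35 51 38 24 56 14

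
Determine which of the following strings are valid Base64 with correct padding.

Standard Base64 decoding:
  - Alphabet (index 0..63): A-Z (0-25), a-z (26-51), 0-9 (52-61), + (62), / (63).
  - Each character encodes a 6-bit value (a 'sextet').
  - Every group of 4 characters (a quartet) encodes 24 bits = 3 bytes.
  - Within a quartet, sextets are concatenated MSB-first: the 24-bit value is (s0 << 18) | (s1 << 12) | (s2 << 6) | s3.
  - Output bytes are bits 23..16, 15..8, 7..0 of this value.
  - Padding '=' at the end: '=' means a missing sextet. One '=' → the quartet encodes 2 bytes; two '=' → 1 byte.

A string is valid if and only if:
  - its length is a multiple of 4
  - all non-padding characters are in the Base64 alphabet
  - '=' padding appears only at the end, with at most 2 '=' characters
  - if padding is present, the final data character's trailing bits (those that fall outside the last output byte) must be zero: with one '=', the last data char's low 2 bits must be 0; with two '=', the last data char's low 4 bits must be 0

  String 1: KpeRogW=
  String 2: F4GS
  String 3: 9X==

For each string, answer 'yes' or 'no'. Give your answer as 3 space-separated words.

Answer: no yes no

Derivation:
String 1: 'KpeRogW=' → invalid (bad trailing bits)
String 2: 'F4GS' → valid
String 3: '9X==' → invalid (bad trailing bits)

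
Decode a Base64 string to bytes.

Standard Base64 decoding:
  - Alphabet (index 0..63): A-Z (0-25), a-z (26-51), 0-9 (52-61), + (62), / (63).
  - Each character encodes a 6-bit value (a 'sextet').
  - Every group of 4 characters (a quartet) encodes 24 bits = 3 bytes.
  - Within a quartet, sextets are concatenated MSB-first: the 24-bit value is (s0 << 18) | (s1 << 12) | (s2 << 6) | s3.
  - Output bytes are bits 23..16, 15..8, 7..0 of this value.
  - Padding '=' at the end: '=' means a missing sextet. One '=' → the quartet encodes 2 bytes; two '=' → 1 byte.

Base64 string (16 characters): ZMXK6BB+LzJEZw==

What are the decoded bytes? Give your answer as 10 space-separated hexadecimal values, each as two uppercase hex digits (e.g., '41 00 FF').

After char 0 ('Z'=25): chars_in_quartet=1 acc=0x19 bytes_emitted=0
After char 1 ('M'=12): chars_in_quartet=2 acc=0x64C bytes_emitted=0
After char 2 ('X'=23): chars_in_quartet=3 acc=0x19317 bytes_emitted=0
After char 3 ('K'=10): chars_in_quartet=4 acc=0x64C5CA -> emit 64 C5 CA, reset; bytes_emitted=3
After char 4 ('6'=58): chars_in_quartet=1 acc=0x3A bytes_emitted=3
After char 5 ('B'=1): chars_in_quartet=2 acc=0xE81 bytes_emitted=3
After char 6 ('B'=1): chars_in_quartet=3 acc=0x3A041 bytes_emitted=3
After char 7 ('+'=62): chars_in_quartet=4 acc=0xE8107E -> emit E8 10 7E, reset; bytes_emitted=6
After char 8 ('L'=11): chars_in_quartet=1 acc=0xB bytes_emitted=6
After char 9 ('z'=51): chars_in_quartet=2 acc=0x2F3 bytes_emitted=6
After char 10 ('J'=9): chars_in_quartet=3 acc=0xBCC9 bytes_emitted=6
After char 11 ('E'=4): chars_in_quartet=4 acc=0x2F3244 -> emit 2F 32 44, reset; bytes_emitted=9
After char 12 ('Z'=25): chars_in_quartet=1 acc=0x19 bytes_emitted=9
After char 13 ('w'=48): chars_in_quartet=2 acc=0x670 bytes_emitted=9
Padding '==': partial quartet acc=0x670 -> emit 67; bytes_emitted=10

Answer: 64 C5 CA E8 10 7E 2F 32 44 67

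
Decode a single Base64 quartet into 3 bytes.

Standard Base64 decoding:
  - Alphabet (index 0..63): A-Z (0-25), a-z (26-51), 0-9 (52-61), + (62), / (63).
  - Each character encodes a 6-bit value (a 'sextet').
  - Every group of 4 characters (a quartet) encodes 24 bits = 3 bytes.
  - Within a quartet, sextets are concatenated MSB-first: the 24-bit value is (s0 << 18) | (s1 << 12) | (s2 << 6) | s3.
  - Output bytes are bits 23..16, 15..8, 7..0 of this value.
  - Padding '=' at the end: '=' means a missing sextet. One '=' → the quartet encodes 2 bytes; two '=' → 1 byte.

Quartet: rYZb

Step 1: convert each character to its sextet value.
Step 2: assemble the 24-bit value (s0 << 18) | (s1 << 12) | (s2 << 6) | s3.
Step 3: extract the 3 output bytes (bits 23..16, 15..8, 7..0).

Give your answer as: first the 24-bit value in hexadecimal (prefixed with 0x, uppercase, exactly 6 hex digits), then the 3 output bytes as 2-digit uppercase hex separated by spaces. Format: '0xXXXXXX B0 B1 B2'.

Sextets: r=43, Y=24, Z=25, b=27
24-bit: (43<<18) | (24<<12) | (25<<6) | 27
      = 0xAC0000 | 0x018000 | 0x000640 | 0x00001B
      = 0xAD865B
Bytes: (v>>16)&0xFF=AD, (v>>8)&0xFF=86, v&0xFF=5B

Answer: 0xAD865B AD 86 5B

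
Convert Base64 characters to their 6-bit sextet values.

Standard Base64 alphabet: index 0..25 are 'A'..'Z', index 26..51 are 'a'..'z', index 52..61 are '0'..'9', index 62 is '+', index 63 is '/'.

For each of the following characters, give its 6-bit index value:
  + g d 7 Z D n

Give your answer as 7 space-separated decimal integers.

'+': index 62
'g': a..z range, 26 + ord('g') − ord('a') = 32
'd': a..z range, 26 + ord('d') − ord('a') = 29
'7': 0..9 range, 52 + ord('7') − ord('0') = 59
'Z': A..Z range, ord('Z') − ord('A') = 25
'D': A..Z range, ord('D') − ord('A') = 3
'n': a..z range, 26 + ord('n') − ord('a') = 39

Answer: 62 32 29 59 25 3 39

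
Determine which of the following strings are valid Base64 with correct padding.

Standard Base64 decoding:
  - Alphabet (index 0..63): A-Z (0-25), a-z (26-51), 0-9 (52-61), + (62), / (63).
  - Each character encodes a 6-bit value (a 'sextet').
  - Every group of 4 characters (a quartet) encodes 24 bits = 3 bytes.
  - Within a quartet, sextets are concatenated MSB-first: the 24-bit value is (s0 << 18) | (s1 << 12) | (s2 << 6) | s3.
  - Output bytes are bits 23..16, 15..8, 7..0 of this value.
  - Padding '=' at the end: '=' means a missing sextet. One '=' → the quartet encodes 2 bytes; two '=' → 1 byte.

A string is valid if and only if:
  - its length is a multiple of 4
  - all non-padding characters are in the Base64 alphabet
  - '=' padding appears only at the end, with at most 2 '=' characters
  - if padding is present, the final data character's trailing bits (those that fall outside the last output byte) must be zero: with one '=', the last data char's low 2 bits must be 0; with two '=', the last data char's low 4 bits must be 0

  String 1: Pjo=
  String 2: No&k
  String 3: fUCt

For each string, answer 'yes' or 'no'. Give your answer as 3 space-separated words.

String 1: 'Pjo=' → valid
String 2: 'No&k' → invalid (bad char(s): ['&'])
String 3: 'fUCt' → valid

Answer: yes no yes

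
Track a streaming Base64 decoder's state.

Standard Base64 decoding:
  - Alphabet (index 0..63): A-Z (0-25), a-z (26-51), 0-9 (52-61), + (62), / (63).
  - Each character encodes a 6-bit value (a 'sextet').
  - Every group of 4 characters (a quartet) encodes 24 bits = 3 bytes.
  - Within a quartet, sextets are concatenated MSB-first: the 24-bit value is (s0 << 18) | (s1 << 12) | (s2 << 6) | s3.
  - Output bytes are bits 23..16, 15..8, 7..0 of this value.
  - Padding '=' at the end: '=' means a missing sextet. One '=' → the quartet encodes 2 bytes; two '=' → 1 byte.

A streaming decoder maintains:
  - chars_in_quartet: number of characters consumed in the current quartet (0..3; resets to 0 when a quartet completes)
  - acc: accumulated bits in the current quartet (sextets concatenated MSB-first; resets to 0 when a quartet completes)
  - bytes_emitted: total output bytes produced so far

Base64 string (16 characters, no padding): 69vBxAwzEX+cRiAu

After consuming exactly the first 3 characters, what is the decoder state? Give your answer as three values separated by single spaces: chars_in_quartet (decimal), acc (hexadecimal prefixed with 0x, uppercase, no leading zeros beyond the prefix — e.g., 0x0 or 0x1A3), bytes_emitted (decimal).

Answer: 3 0x3AF6F 0

Derivation:
After char 0 ('6'=58): chars_in_quartet=1 acc=0x3A bytes_emitted=0
After char 1 ('9'=61): chars_in_quartet=2 acc=0xEBD bytes_emitted=0
After char 2 ('v'=47): chars_in_quartet=3 acc=0x3AF6F bytes_emitted=0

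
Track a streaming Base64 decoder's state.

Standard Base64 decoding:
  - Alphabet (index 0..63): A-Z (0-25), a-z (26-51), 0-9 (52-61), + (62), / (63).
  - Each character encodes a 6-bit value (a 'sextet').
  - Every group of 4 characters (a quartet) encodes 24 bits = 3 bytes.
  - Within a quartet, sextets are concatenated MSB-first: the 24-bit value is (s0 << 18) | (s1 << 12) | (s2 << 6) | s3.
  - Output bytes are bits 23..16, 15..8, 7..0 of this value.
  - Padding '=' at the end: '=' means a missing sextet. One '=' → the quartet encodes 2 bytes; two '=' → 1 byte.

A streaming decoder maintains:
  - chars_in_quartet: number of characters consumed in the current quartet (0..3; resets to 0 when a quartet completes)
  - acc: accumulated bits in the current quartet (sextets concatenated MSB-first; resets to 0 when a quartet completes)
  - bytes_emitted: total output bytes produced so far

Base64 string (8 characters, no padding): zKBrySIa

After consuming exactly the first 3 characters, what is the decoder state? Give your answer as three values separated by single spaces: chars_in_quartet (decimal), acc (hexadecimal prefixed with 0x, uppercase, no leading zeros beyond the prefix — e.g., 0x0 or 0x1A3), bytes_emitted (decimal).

After char 0 ('z'=51): chars_in_quartet=1 acc=0x33 bytes_emitted=0
After char 1 ('K'=10): chars_in_quartet=2 acc=0xCCA bytes_emitted=0
After char 2 ('B'=1): chars_in_quartet=3 acc=0x33281 bytes_emitted=0

Answer: 3 0x33281 0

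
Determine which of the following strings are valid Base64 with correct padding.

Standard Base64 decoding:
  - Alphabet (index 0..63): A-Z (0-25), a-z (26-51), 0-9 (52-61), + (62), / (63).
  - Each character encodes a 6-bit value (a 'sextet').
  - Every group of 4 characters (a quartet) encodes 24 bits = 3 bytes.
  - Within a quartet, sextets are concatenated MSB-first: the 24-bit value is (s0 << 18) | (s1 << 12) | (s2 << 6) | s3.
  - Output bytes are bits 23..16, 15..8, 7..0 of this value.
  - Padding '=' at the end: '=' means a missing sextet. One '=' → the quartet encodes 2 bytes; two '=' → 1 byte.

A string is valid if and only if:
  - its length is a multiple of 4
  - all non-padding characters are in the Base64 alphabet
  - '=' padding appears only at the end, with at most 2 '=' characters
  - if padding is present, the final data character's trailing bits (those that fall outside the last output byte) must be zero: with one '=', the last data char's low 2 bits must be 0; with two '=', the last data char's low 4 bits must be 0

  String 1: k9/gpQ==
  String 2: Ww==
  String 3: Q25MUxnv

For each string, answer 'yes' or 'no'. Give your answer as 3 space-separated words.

Answer: yes yes yes

Derivation:
String 1: 'k9/gpQ==' → valid
String 2: 'Ww==' → valid
String 3: 'Q25MUxnv' → valid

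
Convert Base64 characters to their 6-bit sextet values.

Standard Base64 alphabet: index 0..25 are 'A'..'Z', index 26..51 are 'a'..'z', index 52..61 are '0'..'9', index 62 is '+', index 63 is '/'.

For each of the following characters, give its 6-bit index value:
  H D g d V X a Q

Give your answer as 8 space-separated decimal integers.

'H': A..Z range, ord('H') − ord('A') = 7
'D': A..Z range, ord('D') − ord('A') = 3
'g': a..z range, 26 + ord('g') − ord('a') = 32
'd': a..z range, 26 + ord('d') − ord('a') = 29
'V': A..Z range, ord('V') − ord('A') = 21
'X': A..Z range, ord('X') − ord('A') = 23
'a': a..z range, 26 + ord('a') − ord('a') = 26
'Q': A..Z range, ord('Q') − ord('A') = 16

Answer: 7 3 32 29 21 23 26 16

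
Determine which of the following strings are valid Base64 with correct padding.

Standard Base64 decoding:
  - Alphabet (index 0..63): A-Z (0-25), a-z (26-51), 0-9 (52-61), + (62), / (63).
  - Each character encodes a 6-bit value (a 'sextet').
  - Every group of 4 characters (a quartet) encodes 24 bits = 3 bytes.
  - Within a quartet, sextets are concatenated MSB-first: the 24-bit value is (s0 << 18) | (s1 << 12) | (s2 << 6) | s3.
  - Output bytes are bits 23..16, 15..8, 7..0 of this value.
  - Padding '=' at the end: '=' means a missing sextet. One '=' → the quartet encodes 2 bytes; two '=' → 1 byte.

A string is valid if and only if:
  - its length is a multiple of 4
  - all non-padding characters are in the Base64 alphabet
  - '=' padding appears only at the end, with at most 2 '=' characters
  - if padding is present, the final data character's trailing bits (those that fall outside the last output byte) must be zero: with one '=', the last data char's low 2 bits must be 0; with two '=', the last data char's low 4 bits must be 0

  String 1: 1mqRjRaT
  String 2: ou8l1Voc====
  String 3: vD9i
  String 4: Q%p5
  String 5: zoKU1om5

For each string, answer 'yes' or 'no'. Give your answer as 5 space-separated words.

Answer: yes no yes no yes

Derivation:
String 1: '1mqRjRaT' → valid
String 2: 'ou8l1Voc====' → invalid (4 pad chars (max 2))
String 3: 'vD9i' → valid
String 4: 'Q%p5' → invalid (bad char(s): ['%'])
String 5: 'zoKU1om5' → valid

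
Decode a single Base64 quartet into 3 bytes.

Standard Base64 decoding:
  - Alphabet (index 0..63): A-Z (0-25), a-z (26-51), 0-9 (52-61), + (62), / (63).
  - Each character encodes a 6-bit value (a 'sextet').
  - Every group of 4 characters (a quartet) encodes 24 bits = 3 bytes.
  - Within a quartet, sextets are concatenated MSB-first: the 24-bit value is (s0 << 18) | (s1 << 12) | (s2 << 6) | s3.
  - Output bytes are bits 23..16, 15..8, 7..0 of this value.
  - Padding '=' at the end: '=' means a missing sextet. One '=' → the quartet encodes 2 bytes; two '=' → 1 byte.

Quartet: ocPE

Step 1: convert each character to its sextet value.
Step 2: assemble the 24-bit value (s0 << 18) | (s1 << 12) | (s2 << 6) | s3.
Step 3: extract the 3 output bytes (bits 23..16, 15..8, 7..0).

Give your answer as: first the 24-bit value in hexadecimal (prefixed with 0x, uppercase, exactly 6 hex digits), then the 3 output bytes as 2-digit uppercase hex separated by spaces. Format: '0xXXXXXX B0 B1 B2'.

Answer: 0xA1C3C4 A1 C3 C4

Derivation:
Sextets: o=40, c=28, P=15, E=4
24-bit: (40<<18) | (28<<12) | (15<<6) | 4
      = 0xA00000 | 0x01C000 | 0x0003C0 | 0x000004
      = 0xA1C3C4
Bytes: (v>>16)&0xFF=A1, (v>>8)&0xFF=C3, v&0xFF=C4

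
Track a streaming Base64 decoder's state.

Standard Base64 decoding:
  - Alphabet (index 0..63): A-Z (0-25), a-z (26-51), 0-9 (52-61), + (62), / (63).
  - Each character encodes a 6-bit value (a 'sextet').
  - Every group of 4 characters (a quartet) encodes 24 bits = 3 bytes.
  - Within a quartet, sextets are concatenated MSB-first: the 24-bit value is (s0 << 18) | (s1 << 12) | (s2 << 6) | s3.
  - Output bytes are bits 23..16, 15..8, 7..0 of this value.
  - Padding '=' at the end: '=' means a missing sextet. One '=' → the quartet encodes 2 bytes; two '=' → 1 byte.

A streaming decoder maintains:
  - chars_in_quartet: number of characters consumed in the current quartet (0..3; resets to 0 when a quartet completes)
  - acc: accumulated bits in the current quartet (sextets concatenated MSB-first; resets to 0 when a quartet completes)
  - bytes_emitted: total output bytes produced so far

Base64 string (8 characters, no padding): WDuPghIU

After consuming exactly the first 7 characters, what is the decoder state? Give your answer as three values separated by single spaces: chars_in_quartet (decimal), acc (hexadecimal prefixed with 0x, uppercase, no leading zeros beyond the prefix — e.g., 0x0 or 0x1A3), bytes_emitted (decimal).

Answer: 3 0x20848 3

Derivation:
After char 0 ('W'=22): chars_in_quartet=1 acc=0x16 bytes_emitted=0
After char 1 ('D'=3): chars_in_quartet=2 acc=0x583 bytes_emitted=0
After char 2 ('u'=46): chars_in_quartet=3 acc=0x160EE bytes_emitted=0
After char 3 ('P'=15): chars_in_quartet=4 acc=0x583B8F -> emit 58 3B 8F, reset; bytes_emitted=3
After char 4 ('g'=32): chars_in_quartet=1 acc=0x20 bytes_emitted=3
After char 5 ('h'=33): chars_in_quartet=2 acc=0x821 bytes_emitted=3
After char 6 ('I'=8): chars_in_quartet=3 acc=0x20848 bytes_emitted=3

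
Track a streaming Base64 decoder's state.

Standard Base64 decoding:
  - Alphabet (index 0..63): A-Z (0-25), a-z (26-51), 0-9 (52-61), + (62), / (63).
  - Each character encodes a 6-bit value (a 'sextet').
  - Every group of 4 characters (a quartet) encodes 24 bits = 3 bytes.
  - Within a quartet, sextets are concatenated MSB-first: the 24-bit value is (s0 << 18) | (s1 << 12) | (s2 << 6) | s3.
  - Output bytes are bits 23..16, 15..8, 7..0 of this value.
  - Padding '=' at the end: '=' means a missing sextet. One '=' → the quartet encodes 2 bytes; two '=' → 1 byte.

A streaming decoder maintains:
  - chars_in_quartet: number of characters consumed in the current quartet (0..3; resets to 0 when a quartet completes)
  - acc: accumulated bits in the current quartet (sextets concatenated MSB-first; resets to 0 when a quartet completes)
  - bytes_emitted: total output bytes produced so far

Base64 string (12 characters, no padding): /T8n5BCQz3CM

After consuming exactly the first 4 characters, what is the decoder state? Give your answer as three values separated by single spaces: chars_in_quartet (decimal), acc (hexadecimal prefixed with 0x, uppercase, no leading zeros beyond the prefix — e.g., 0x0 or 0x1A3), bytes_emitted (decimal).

After char 0 ('/'=63): chars_in_quartet=1 acc=0x3F bytes_emitted=0
After char 1 ('T'=19): chars_in_quartet=2 acc=0xFD3 bytes_emitted=0
After char 2 ('8'=60): chars_in_quartet=3 acc=0x3F4FC bytes_emitted=0
After char 3 ('n'=39): chars_in_quartet=4 acc=0xFD3F27 -> emit FD 3F 27, reset; bytes_emitted=3

Answer: 0 0x0 3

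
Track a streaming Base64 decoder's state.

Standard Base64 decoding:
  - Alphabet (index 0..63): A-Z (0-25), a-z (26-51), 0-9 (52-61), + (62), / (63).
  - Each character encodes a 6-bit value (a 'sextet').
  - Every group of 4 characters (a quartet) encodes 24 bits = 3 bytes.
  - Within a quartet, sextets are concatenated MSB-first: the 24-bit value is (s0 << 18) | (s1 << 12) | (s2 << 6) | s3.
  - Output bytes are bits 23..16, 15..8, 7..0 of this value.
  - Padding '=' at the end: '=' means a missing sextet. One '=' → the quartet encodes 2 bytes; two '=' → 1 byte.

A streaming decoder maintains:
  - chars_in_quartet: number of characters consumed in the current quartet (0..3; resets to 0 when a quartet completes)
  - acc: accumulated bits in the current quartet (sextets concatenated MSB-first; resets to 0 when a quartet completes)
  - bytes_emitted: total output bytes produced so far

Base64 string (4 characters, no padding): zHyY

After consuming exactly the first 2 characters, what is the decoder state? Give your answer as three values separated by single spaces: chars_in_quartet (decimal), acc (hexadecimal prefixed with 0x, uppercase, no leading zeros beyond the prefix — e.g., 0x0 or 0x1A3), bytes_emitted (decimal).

After char 0 ('z'=51): chars_in_quartet=1 acc=0x33 bytes_emitted=0
After char 1 ('H'=7): chars_in_quartet=2 acc=0xCC7 bytes_emitted=0

Answer: 2 0xCC7 0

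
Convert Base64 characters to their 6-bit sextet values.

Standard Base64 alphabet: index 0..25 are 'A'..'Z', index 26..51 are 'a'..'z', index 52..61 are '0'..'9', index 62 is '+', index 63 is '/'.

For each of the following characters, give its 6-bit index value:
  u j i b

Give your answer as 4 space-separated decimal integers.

'u': a..z range, 26 + ord('u') − ord('a') = 46
'j': a..z range, 26 + ord('j') − ord('a') = 35
'i': a..z range, 26 + ord('i') − ord('a') = 34
'b': a..z range, 26 + ord('b') − ord('a') = 27

Answer: 46 35 34 27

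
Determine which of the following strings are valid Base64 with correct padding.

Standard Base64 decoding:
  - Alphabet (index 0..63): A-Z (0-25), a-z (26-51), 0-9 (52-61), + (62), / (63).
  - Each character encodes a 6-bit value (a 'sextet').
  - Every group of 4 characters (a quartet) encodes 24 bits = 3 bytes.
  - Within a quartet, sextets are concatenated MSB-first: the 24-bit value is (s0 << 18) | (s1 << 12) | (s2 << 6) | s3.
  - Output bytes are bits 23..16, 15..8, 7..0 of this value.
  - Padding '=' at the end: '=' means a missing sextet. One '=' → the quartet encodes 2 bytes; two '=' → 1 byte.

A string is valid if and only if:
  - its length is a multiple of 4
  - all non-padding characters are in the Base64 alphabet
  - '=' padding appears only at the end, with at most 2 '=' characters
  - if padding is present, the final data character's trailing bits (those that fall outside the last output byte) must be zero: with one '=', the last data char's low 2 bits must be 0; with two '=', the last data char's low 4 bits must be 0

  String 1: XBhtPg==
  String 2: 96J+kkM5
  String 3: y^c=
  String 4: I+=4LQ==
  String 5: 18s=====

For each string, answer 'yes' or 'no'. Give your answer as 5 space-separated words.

Answer: yes yes no no no

Derivation:
String 1: 'XBhtPg==' → valid
String 2: '96J+kkM5' → valid
String 3: 'y^c=' → invalid (bad char(s): ['^'])
String 4: 'I+=4LQ==' → invalid (bad char(s): ['=']; '=' in middle)
String 5: '18s=====' → invalid (5 pad chars (max 2))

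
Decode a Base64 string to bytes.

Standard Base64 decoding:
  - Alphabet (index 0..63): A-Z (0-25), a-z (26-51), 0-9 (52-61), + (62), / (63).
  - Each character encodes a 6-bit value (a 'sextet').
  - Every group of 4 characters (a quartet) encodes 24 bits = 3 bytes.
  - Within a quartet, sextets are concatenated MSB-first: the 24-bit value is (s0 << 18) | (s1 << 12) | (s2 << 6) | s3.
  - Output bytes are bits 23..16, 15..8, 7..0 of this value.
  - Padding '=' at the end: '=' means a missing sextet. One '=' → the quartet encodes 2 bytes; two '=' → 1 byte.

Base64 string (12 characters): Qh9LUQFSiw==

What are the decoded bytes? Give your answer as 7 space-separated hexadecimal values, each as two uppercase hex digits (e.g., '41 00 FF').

After char 0 ('Q'=16): chars_in_quartet=1 acc=0x10 bytes_emitted=0
After char 1 ('h'=33): chars_in_quartet=2 acc=0x421 bytes_emitted=0
After char 2 ('9'=61): chars_in_quartet=3 acc=0x1087D bytes_emitted=0
After char 3 ('L'=11): chars_in_quartet=4 acc=0x421F4B -> emit 42 1F 4B, reset; bytes_emitted=3
After char 4 ('U'=20): chars_in_quartet=1 acc=0x14 bytes_emitted=3
After char 5 ('Q'=16): chars_in_quartet=2 acc=0x510 bytes_emitted=3
After char 6 ('F'=5): chars_in_quartet=3 acc=0x14405 bytes_emitted=3
After char 7 ('S'=18): chars_in_quartet=4 acc=0x510152 -> emit 51 01 52, reset; bytes_emitted=6
After char 8 ('i'=34): chars_in_quartet=1 acc=0x22 bytes_emitted=6
After char 9 ('w'=48): chars_in_quartet=2 acc=0x8B0 bytes_emitted=6
Padding '==': partial quartet acc=0x8B0 -> emit 8B; bytes_emitted=7

Answer: 42 1F 4B 51 01 52 8B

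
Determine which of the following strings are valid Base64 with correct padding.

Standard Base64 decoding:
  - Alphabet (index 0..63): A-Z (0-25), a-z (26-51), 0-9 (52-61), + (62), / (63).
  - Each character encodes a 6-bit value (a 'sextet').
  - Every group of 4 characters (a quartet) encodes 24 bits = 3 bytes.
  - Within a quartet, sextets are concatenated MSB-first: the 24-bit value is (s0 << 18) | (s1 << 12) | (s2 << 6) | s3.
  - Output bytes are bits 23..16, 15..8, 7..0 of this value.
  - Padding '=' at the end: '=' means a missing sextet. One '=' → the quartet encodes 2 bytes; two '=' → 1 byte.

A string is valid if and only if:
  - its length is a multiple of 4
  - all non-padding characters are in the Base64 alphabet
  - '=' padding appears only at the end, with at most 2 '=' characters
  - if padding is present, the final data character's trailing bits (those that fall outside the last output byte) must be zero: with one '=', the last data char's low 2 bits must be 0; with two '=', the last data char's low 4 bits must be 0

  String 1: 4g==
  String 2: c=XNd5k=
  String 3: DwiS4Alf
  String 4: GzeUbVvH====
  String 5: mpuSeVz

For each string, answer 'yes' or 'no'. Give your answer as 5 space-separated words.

String 1: '4g==' → valid
String 2: 'c=XNd5k=' → invalid (bad char(s): ['=']; '=' in middle)
String 3: 'DwiS4Alf' → valid
String 4: 'GzeUbVvH====' → invalid (4 pad chars (max 2))
String 5: 'mpuSeVz' → invalid (len=7 not mult of 4)

Answer: yes no yes no no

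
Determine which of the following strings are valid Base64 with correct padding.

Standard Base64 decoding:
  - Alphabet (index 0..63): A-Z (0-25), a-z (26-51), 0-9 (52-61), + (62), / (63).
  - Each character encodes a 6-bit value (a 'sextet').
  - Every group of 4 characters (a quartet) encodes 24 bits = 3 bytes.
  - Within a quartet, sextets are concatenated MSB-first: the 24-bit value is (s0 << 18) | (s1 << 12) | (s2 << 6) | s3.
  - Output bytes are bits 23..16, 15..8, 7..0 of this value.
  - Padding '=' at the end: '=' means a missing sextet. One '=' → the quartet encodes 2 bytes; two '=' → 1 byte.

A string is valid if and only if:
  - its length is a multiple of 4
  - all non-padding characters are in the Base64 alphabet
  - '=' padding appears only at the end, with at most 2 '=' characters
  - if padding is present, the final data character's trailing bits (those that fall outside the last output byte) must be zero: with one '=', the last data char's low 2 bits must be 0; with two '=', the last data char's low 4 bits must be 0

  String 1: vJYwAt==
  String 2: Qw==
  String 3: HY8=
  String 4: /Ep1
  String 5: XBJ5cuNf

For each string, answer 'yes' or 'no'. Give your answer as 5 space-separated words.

String 1: 'vJYwAt==' → invalid (bad trailing bits)
String 2: 'Qw==' → valid
String 3: 'HY8=' → valid
String 4: '/Ep1' → valid
String 5: 'XBJ5cuNf' → valid

Answer: no yes yes yes yes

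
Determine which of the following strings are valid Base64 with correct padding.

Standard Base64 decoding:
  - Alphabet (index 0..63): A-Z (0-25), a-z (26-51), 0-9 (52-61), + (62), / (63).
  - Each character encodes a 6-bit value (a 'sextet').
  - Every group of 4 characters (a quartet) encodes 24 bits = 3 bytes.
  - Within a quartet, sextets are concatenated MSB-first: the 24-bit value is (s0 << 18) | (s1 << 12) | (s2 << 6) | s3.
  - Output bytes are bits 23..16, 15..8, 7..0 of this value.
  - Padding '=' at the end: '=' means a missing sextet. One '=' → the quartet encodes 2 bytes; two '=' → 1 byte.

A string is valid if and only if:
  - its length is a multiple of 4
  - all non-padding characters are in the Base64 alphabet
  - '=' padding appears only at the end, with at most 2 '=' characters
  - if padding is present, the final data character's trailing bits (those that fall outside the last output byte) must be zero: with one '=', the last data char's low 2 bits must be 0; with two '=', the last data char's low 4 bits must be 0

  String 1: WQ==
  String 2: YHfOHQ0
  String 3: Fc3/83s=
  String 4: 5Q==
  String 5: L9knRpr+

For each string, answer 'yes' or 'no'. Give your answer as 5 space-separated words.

String 1: 'WQ==' → valid
String 2: 'YHfOHQ0' → invalid (len=7 not mult of 4)
String 3: 'Fc3/83s=' → valid
String 4: '5Q==' → valid
String 5: 'L9knRpr+' → valid

Answer: yes no yes yes yes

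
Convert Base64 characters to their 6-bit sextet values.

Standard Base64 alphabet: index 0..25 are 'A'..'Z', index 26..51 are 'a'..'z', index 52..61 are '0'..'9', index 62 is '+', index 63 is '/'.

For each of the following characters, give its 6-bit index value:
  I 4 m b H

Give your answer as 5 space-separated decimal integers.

Answer: 8 56 38 27 7

Derivation:
'I': A..Z range, ord('I') − ord('A') = 8
'4': 0..9 range, 52 + ord('4') − ord('0') = 56
'm': a..z range, 26 + ord('m') − ord('a') = 38
'b': a..z range, 26 + ord('b') − ord('a') = 27
'H': A..Z range, ord('H') − ord('A') = 7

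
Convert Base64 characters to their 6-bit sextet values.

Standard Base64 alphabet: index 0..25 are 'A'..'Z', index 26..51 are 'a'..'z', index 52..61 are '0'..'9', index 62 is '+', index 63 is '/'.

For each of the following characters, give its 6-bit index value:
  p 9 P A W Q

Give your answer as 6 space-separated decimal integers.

Answer: 41 61 15 0 22 16

Derivation:
'p': a..z range, 26 + ord('p') − ord('a') = 41
'9': 0..9 range, 52 + ord('9') − ord('0') = 61
'P': A..Z range, ord('P') − ord('A') = 15
'A': A..Z range, ord('A') − ord('A') = 0
'W': A..Z range, ord('W') − ord('A') = 22
'Q': A..Z range, ord('Q') − ord('A') = 16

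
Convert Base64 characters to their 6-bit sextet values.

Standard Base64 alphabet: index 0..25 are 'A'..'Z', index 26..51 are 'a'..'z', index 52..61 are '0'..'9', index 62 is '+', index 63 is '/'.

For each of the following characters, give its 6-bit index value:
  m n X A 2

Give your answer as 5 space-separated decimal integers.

Answer: 38 39 23 0 54

Derivation:
'm': a..z range, 26 + ord('m') − ord('a') = 38
'n': a..z range, 26 + ord('n') − ord('a') = 39
'X': A..Z range, ord('X') − ord('A') = 23
'A': A..Z range, ord('A') − ord('A') = 0
'2': 0..9 range, 52 + ord('2') − ord('0') = 54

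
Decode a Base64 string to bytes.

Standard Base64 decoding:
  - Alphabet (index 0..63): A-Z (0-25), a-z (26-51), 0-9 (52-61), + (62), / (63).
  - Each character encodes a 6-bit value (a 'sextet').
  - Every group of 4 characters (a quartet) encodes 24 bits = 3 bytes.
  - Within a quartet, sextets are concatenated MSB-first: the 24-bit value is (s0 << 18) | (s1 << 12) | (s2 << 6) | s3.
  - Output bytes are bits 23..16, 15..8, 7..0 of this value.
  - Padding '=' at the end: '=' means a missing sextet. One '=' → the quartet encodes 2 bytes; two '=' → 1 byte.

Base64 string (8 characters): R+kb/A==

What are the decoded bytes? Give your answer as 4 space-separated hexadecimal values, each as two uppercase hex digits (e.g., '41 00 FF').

After char 0 ('R'=17): chars_in_quartet=1 acc=0x11 bytes_emitted=0
After char 1 ('+'=62): chars_in_quartet=2 acc=0x47E bytes_emitted=0
After char 2 ('k'=36): chars_in_quartet=3 acc=0x11FA4 bytes_emitted=0
After char 3 ('b'=27): chars_in_quartet=4 acc=0x47E91B -> emit 47 E9 1B, reset; bytes_emitted=3
After char 4 ('/'=63): chars_in_quartet=1 acc=0x3F bytes_emitted=3
After char 5 ('A'=0): chars_in_quartet=2 acc=0xFC0 bytes_emitted=3
Padding '==': partial quartet acc=0xFC0 -> emit FC; bytes_emitted=4

Answer: 47 E9 1B FC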